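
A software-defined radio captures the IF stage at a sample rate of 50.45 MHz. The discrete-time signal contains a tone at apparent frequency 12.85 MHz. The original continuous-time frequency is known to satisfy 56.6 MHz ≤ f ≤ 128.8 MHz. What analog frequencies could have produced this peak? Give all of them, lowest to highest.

Frequencies that alias to 12.85 MHz are k·fs ± 12.85 MHz for integer k ≥ 0.
k=0: 12.85 MHz.
k=1: 37.6 MHz, 63.3 MHz.
k=2: 88.05 MHz, 113.75 MHz.
k=3: 138.5 MHz, 164.2 MHz.
Within [56.6 MHz, 128.8 MHz]: 63.3 MHz, 88.05 MHz, 113.75 MHz.

63.3 MHz, 88.05 MHz, 113.75 MHz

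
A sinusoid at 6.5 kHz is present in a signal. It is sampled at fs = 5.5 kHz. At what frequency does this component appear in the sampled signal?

1 kHz

6.5 kHz mod fs = 1 kHz.
1 kHz ≤ fs/2 = 2.75 kHz, appears at 1 kHz.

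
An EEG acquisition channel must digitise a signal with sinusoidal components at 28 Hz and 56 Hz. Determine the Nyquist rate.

Highest-frequency component: 56 Hz.
Nyquist rate = 2 × 56 Hz = 112 Hz.

112 Hz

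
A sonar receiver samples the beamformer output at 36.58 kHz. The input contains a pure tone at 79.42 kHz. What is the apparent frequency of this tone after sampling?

79.42 kHz mod fs = 6.26 kHz.
6.26 kHz ≤ fs/2 = 18.29 kHz, appears at 6.26 kHz.

6.26 kHz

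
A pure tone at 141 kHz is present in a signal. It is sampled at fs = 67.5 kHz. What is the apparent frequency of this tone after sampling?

6 kHz

141 kHz mod fs = 6 kHz.
6 kHz ≤ fs/2 = 33.75 kHz, appears at 6 kHz.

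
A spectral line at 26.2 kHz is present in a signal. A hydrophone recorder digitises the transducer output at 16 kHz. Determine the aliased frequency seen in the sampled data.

26.2 kHz mod fs = 10.2 kHz.
10.2 kHz > fs/2 = 8 kHz, folds to fs − 10.2 kHz = 5.8 kHz.

5.8 kHz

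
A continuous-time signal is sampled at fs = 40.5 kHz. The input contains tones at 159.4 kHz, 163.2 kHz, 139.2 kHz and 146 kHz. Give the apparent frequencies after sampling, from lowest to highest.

1.2 kHz, 2.6 kHz, 16 kHz, 17.7 kHz

fs/2 = 20.25 kHz.
159.4 kHz mod fs = 37.9 kHz.
37.9 kHz > fs/2 = 20.25 kHz, folds to fs − 37.9 kHz = 2.6 kHz.
163.2 kHz mod fs = 1.2 kHz.
1.2 kHz ≤ fs/2 = 20.25 kHz, appears at 1.2 kHz.
139.2 kHz mod fs = 17.7 kHz.
17.7 kHz ≤ fs/2 = 20.25 kHz, appears at 17.7 kHz.
146 kHz mod fs = 24.5 kHz.
24.5 kHz > fs/2 = 20.25 kHz, folds to fs − 24.5 kHz = 16 kHz.
Distinct values: {1.2 kHz, 2.6 kHz, 16 kHz, 17.7 kHz}.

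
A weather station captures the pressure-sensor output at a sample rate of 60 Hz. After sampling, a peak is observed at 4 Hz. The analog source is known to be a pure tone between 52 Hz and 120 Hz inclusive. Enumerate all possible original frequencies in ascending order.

Frequencies that alias to 4 Hz are k·fs ± 4 Hz for integer k ≥ 0.
k=0: 4 Hz.
k=1: 56 Hz, 64 Hz.
k=2: 116 Hz, 124 Hz.
k=3: 176 Hz, 184 Hz.
Within [52 Hz, 120 Hz]: 56 Hz, 64 Hz, 116 Hz.

56 Hz, 64 Hz, 116 Hz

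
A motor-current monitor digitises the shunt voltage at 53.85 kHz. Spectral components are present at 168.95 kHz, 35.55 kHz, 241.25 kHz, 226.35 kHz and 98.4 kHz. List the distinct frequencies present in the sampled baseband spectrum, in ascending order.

7.4 kHz, 9.3 kHz, 10.95 kHz, 18.3 kHz, 25.85 kHz

fs/2 = 26.925 kHz.
168.95 kHz mod fs = 7.4 kHz.
7.4 kHz ≤ fs/2 = 26.925 kHz, appears at 7.4 kHz.
35.55 kHz > fs/2 = 26.925 kHz, folds to fs − 35.55 kHz = 18.3 kHz.
241.25 kHz mod fs = 25.85 kHz.
25.85 kHz ≤ fs/2 = 26.925 kHz, appears at 25.85 kHz.
226.35 kHz mod fs = 10.95 kHz.
10.95 kHz ≤ fs/2 = 26.925 kHz, appears at 10.95 kHz.
98.4 kHz mod fs = 44.55 kHz.
44.55 kHz > fs/2 = 26.925 kHz, folds to fs − 44.55 kHz = 9.3 kHz.
Distinct values: {7.4 kHz, 9.3 kHz, 10.95 kHz, 18.3 kHz, 25.85 kHz}.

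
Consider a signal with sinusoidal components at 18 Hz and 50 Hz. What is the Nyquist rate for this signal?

Highest-frequency component: 50 Hz.
Nyquist rate = 2 × 50 Hz = 100 Hz.

100 Hz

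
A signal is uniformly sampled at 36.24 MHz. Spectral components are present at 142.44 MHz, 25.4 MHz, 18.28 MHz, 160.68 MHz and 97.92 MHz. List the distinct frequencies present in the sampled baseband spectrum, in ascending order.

2.52 MHz, 10.8 MHz, 10.84 MHz, 15.72 MHz, 17.96 MHz

fs/2 = 18.12 MHz.
142.44 MHz mod fs = 33.72 MHz.
33.72 MHz > fs/2 = 18.12 MHz, folds to fs − 33.72 MHz = 2.52 MHz.
25.4 MHz > fs/2 = 18.12 MHz, folds to fs − 25.4 MHz = 10.84 MHz.
18.28 MHz > fs/2 = 18.12 MHz, folds to fs − 18.28 MHz = 17.96 MHz.
160.68 MHz mod fs = 15.72 MHz.
15.72 MHz ≤ fs/2 = 18.12 MHz, appears at 15.72 MHz.
97.92 MHz mod fs = 25.44 MHz.
25.44 MHz > fs/2 = 18.12 MHz, folds to fs − 25.44 MHz = 10.8 MHz.
Distinct values: {2.52 MHz, 10.8 MHz, 10.84 MHz, 15.72 MHz, 17.96 MHz}.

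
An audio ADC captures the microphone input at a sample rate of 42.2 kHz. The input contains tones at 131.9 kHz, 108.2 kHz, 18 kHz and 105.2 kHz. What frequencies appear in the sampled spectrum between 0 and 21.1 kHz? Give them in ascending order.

5.3 kHz, 18 kHz, 18.4 kHz, 20.8 kHz

fs/2 = 21.1 kHz.
131.9 kHz mod fs = 5.3 kHz.
5.3 kHz ≤ fs/2 = 21.1 kHz, appears at 5.3 kHz.
108.2 kHz mod fs = 23.8 kHz.
23.8 kHz > fs/2 = 21.1 kHz, folds to fs − 23.8 kHz = 18.4 kHz.
18 kHz ≤ fs/2 = 21.1 kHz, passes unchanged.
105.2 kHz mod fs = 20.8 kHz.
20.8 kHz ≤ fs/2 = 21.1 kHz, appears at 20.8 kHz.
Distinct values: {5.3 kHz, 18 kHz, 18.4 kHz, 20.8 kHz}.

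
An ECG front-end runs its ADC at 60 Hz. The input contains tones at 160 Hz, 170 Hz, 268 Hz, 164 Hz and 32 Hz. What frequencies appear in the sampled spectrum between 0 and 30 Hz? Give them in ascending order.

fs/2 = 30 Hz.
160 Hz mod fs = 40 Hz.
40 Hz > fs/2 = 30 Hz, folds to fs − 40 Hz = 20 Hz.
170 Hz mod fs = 50 Hz.
50 Hz > fs/2 = 30 Hz, folds to fs − 50 Hz = 10 Hz.
268 Hz mod fs = 28 Hz.
28 Hz ≤ fs/2 = 30 Hz, appears at 28 Hz.
164 Hz mod fs = 44 Hz.
44 Hz > fs/2 = 30 Hz, folds to fs − 44 Hz = 16 Hz.
32 Hz > fs/2 = 30 Hz, folds to fs − 32 Hz = 28 Hz.
Distinct values: {10 Hz, 16 Hz, 20 Hz, 28 Hz}.

10 Hz, 16 Hz, 20 Hz, 28 Hz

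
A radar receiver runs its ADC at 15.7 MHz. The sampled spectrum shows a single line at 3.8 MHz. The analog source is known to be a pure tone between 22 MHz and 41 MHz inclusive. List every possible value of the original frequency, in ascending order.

Frequencies that alias to 3.8 MHz are k·fs ± 3.8 MHz for integer k ≥ 0.
k=0: 3.8 MHz.
k=1: 11.9 MHz, 19.5 MHz.
k=2: 27.6 MHz, 35.2 MHz.
k=3: 43.3 MHz, 50.9 MHz.
Within [22 MHz, 41 MHz]: 27.6 MHz, 35.2 MHz.

27.6 MHz, 35.2 MHz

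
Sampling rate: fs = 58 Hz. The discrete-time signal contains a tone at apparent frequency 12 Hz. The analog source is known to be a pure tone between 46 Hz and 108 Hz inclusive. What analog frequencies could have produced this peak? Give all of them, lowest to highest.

46 Hz, 70 Hz, 104 Hz

Frequencies that alias to 12 Hz are k·fs ± 12 Hz for integer k ≥ 0.
k=0: 12 Hz.
k=1: 46 Hz, 70 Hz.
k=2: 104 Hz, 128 Hz.
k=3: 162 Hz, 186 Hz.
Within [46 Hz, 108 Hz]: 46 Hz, 70 Hz, 104 Hz.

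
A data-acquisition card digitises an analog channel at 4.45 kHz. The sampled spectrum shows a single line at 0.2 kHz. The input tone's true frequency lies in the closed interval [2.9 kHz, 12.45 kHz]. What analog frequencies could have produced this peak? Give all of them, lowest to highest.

4.25 kHz, 4.65 kHz, 8.7 kHz, 9.1 kHz

Frequencies that alias to 0.2 kHz are k·fs ± 0.2 kHz for integer k ≥ 0.
k=0: 0.2 kHz.
k=1: 4.25 kHz, 4.65 kHz.
k=2: 8.7 kHz, 9.1 kHz.
k=3: 13.15 kHz, 13.55 kHz.
Within [2.9 kHz, 12.45 kHz]: 4.25 kHz, 4.65 kHz, 8.7 kHz, 9.1 kHz.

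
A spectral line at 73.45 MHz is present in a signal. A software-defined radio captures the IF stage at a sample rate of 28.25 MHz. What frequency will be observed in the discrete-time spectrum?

73.45 MHz mod fs = 16.95 MHz.
16.95 MHz > fs/2 = 14.125 MHz, folds to fs − 16.95 MHz = 11.3 MHz.

11.3 MHz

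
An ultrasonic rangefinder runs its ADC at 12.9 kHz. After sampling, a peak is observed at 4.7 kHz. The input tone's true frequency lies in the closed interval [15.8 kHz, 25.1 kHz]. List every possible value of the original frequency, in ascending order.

Frequencies that alias to 4.7 kHz are k·fs ± 4.7 kHz for integer k ≥ 0.
k=0: 4.7 kHz.
k=1: 8.2 kHz, 17.6 kHz.
k=2: 21.1 kHz, 30.5 kHz.
k=3: 34 kHz, 43.4 kHz.
Within [15.8 kHz, 25.1 kHz]: 17.6 kHz, 21.1 kHz.

17.6 kHz, 21.1 kHz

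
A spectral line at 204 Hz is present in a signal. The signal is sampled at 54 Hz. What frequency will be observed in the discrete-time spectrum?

204 Hz mod fs = 42 Hz.
42 Hz > fs/2 = 27 Hz, folds to fs − 42 Hz = 12 Hz.

12 Hz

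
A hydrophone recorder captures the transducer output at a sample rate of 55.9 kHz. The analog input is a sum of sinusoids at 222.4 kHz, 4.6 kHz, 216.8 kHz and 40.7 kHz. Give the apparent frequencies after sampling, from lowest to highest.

1.2 kHz, 4.6 kHz, 6.8 kHz, 15.2 kHz

fs/2 = 27.95 kHz.
222.4 kHz mod fs = 54.7 kHz.
54.7 kHz > fs/2 = 27.95 kHz, folds to fs − 54.7 kHz = 1.2 kHz.
4.6 kHz ≤ fs/2 = 27.95 kHz, passes unchanged.
216.8 kHz mod fs = 49.1 kHz.
49.1 kHz > fs/2 = 27.95 kHz, folds to fs − 49.1 kHz = 6.8 kHz.
40.7 kHz > fs/2 = 27.95 kHz, folds to fs − 40.7 kHz = 15.2 kHz.
Distinct values: {1.2 kHz, 4.6 kHz, 6.8 kHz, 15.2 kHz}.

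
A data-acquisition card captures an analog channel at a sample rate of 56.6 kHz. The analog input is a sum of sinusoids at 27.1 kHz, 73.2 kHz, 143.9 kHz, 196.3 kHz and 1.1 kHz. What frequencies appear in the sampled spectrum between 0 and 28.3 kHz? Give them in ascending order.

fs/2 = 28.3 kHz.
27.1 kHz ≤ fs/2 = 28.3 kHz, passes unchanged.
73.2 kHz mod fs = 16.6 kHz.
16.6 kHz ≤ fs/2 = 28.3 kHz, appears at 16.6 kHz.
143.9 kHz mod fs = 30.7 kHz.
30.7 kHz > fs/2 = 28.3 kHz, folds to fs − 30.7 kHz = 25.9 kHz.
196.3 kHz mod fs = 26.5 kHz.
26.5 kHz ≤ fs/2 = 28.3 kHz, appears at 26.5 kHz.
1.1 kHz ≤ fs/2 = 28.3 kHz, passes unchanged.
Distinct values: {1.1 kHz, 16.6 kHz, 25.9 kHz, 26.5 kHz, 27.1 kHz}.

1.1 kHz, 16.6 kHz, 25.9 kHz, 26.5 kHz, 27.1 kHz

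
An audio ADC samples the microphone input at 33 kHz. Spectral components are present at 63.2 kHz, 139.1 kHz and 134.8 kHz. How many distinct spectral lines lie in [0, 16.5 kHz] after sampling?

2

fs/2 = 16.5 kHz.
63.2 kHz mod fs = 30.2 kHz.
30.2 kHz > fs/2 = 16.5 kHz, folds to fs − 30.2 kHz = 2.8 kHz.
139.1 kHz mod fs = 7.1 kHz.
7.1 kHz ≤ fs/2 = 16.5 kHz, appears at 7.1 kHz.
134.8 kHz mod fs = 2.8 kHz.
2.8 kHz ≤ fs/2 = 16.5 kHz, appears at 2.8 kHz.
Distinct values: {2.8 kHz, 7.1 kHz} → 2.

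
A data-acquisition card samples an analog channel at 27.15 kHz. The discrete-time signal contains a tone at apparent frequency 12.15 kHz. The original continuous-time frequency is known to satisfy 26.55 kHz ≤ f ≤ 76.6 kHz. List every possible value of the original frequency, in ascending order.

39.3 kHz, 42.15 kHz, 66.45 kHz, 69.3 kHz

Frequencies that alias to 12.15 kHz are k·fs ± 12.15 kHz for integer k ≥ 0.
k=0: 12.15 kHz.
k=1: 15 kHz, 39.3 kHz.
k=2: 42.15 kHz, 66.45 kHz.
k=3: 69.3 kHz, 93.6 kHz.
k=4: 96.45 kHz, 120.75 kHz.
Within [26.55 kHz, 76.6 kHz]: 39.3 kHz, 42.15 kHz, 66.45 kHz, 69.3 kHz.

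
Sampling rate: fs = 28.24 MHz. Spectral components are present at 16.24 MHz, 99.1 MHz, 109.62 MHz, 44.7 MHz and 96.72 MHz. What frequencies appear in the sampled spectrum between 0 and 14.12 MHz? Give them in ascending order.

fs/2 = 14.12 MHz.
16.24 MHz > fs/2 = 14.12 MHz, folds to fs − 16.24 MHz = 12 MHz.
99.1 MHz mod fs = 14.38 MHz.
14.38 MHz > fs/2 = 14.12 MHz, folds to fs − 14.38 MHz = 13.86 MHz.
109.62 MHz mod fs = 24.9 MHz.
24.9 MHz > fs/2 = 14.12 MHz, folds to fs − 24.9 MHz = 3.34 MHz.
44.7 MHz mod fs = 16.46 MHz.
16.46 MHz > fs/2 = 14.12 MHz, folds to fs − 16.46 MHz = 11.78 MHz.
96.72 MHz mod fs = 12 MHz.
12 MHz ≤ fs/2 = 14.12 MHz, appears at 12 MHz.
Distinct values: {3.34 MHz, 11.78 MHz, 12 MHz, 13.86 MHz}.

3.34 MHz, 11.78 MHz, 12 MHz, 13.86 MHz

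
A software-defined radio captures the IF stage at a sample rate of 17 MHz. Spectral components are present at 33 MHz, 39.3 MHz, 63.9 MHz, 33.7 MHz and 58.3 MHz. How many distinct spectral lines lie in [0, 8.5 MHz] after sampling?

fs/2 = 8.5 MHz.
33 MHz mod fs = 16 MHz.
16 MHz > fs/2 = 8.5 MHz, folds to fs − 16 MHz = 1 MHz.
39.3 MHz mod fs = 5.3 MHz.
5.3 MHz ≤ fs/2 = 8.5 MHz, appears at 5.3 MHz.
63.9 MHz mod fs = 12.9 MHz.
12.9 MHz > fs/2 = 8.5 MHz, folds to fs − 12.9 MHz = 4.1 MHz.
33.7 MHz mod fs = 16.7 MHz.
16.7 MHz > fs/2 = 8.5 MHz, folds to fs − 16.7 MHz = 0.3 MHz.
58.3 MHz mod fs = 7.3 MHz.
7.3 MHz ≤ fs/2 = 8.5 MHz, appears at 7.3 MHz.
Distinct values: {0.3 MHz, 1 MHz, 4.1 MHz, 5.3 MHz, 7.3 MHz} → 5.

5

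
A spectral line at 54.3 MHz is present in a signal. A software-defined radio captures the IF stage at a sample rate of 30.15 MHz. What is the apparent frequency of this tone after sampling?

6 MHz

54.3 MHz mod fs = 24.15 MHz.
24.15 MHz > fs/2 = 15.075 MHz, folds to fs − 24.15 MHz = 6 MHz.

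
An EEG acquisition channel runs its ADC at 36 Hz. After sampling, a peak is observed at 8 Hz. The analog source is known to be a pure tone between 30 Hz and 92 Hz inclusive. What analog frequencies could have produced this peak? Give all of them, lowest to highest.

Frequencies that alias to 8 Hz are k·fs ± 8 Hz for integer k ≥ 0.
k=0: 8 Hz.
k=1: 28 Hz, 44 Hz.
k=2: 64 Hz, 80 Hz.
k=3: 100 Hz, 116 Hz.
Within [30 Hz, 92 Hz]: 44 Hz, 64 Hz, 80 Hz.

44 Hz, 64 Hz, 80 Hz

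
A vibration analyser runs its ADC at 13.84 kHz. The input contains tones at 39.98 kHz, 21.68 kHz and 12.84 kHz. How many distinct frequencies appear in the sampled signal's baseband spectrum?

3

fs/2 = 6.92 kHz.
39.98 kHz mod fs = 12.3 kHz.
12.3 kHz > fs/2 = 6.92 kHz, folds to fs − 12.3 kHz = 1.54 kHz.
21.68 kHz mod fs = 7.84 kHz.
7.84 kHz > fs/2 = 6.92 kHz, folds to fs − 7.84 kHz = 6 kHz.
12.84 kHz > fs/2 = 6.92 kHz, folds to fs − 12.84 kHz = 1 kHz.
Distinct values: {1 kHz, 1.54 kHz, 6 kHz} → 3.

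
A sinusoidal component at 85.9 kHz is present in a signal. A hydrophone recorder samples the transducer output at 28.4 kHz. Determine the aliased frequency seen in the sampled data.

85.9 kHz mod fs = 0.7 kHz.
0.7 kHz ≤ fs/2 = 14.2 kHz, appears at 0.7 kHz.

0.7 kHz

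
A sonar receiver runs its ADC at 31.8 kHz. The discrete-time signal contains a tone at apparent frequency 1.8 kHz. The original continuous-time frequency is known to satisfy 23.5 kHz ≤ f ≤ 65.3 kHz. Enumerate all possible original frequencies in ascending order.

30 kHz, 33.6 kHz, 61.8 kHz

Frequencies that alias to 1.8 kHz are k·fs ± 1.8 kHz for integer k ≥ 0.
k=0: 1.8 kHz.
k=1: 30 kHz, 33.6 kHz.
k=2: 61.8 kHz, 65.4 kHz.
k=3: 93.6 kHz, 97.2 kHz.
Within [23.5 kHz, 65.3 kHz]: 30 kHz, 33.6 kHz, 61.8 kHz.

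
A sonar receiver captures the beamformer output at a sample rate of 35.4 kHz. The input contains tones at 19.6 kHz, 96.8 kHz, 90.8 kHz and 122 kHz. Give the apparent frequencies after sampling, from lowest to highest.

fs/2 = 17.7 kHz.
19.6 kHz > fs/2 = 17.7 kHz, folds to fs − 19.6 kHz = 15.8 kHz.
96.8 kHz mod fs = 26 kHz.
26 kHz > fs/2 = 17.7 kHz, folds to fs − 26 kHz = 9.4 kHz.
90.8 kHz mod fs = 20 kHz.
20 kHz > fs/2 = 17.7 kHz, folds to fs − 20 kHz = 15.4 kHz.
122 kHz mod fs = 15.8 kHz.
15.8 kHz ≤ fs/2 = 17.7 kHz, appears at 15.8 kHz.
Distinct values: {9.4 kHz, 15.4 kHz, 15.8 kHz}.

9.4 kHz, 15.4 kHz, 15.8 kHz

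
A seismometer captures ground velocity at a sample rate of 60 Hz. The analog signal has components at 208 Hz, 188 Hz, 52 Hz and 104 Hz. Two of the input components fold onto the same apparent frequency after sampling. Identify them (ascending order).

fs/2 = 30 Hz.
208 Hz mod fs = 28 Hz.
28 Hz ≤ fs/2 = 30 Hz, appears at 28 Hz.
188 Hz mod fs = 8 Hz.
8 Hz ≤ fs/2 = 30 Hz, appears at 8 Hz.
52 Hz > fs/2 = 30 Hz, folds to fs − 52 Hz = 8 Hz.
104 Hz mod fs = 44 Hz.
44 Hz > fs/2 = 30 Hz, folds to fs − 44 Hz = 16 Hz.
52 Hz and 188 Hz both map to 8 Hz.

52 Hz, 188 Hz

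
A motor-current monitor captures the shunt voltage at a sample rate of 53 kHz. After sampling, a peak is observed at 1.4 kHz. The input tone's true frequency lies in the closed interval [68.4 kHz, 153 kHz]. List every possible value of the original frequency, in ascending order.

Frequencies that alias to 1.4 kHz are k·fs ± 1.4 kHz for integer k ≥ 0.
k=0: 1.4 kHz.
k=1: 51.6 kHz, 54.4 kHz.
k=2: 104.6 kHz, 107.4 kHz.
k=3: 157.6 kHz, 160.4 kHz.
Within [68.4 kHz, 153 kHz]: 104.6 kHz, 107.4 kHz.

104.6 kHz, 107.4 kHz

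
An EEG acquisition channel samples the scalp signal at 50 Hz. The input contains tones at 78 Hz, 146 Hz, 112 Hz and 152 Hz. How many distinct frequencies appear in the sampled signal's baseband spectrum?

fs/2 = 25 Hz.
78 Hz mod fs = 28 Hz.
28 Hz > fs/2 = 25 Hz, folds to fs − 28 Hz = 22 Hz.
146 Hz mod fs = 46 Hz.
46 Hz > fs/2 = 25 Hz, folds to fs − 46 Hz = 4 Hz.
112 Hz mod fs = 12 Hz.
12 Hz ≤ fs/2 = 25 Hz, appears at 12 Hz.
152 Hz mod fs = 2 Hz.
2 Hz ≤ fs/2 = 25 Hz, appears at 2 Hz.
Distinct values: {2 Hz, 4 Hz, 12 Hz, 22 Hz} → 4.

4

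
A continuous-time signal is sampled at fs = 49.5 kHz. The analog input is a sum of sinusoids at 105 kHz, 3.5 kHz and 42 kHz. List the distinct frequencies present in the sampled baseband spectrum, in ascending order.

fs/2 = 24.75 kHz.
105 kHz mod fs = 6 kHz.
6 kHz ≤ fs/2 = 24.75 kHz, appears at 6 kHz.
3.5 kHz ≤ fs/2 = 24.75 kHz, passes unchanged.
42 kHz > fs/2 = 24.75 kHz, folds to fs − 42 kHz = 7.5 kHz.
Distinct values: {3.5 kHz, 6 kHz, 7.5 kHz}.

3.5 kHz, 6 kHz, 7.5 kHz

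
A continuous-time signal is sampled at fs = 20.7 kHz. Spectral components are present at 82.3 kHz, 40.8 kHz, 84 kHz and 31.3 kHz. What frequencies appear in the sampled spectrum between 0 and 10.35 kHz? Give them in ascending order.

0.5 kHz, 0.6 kHz, 1.2 kHz, 10.1 kHz

fs/2 = 10.35 kHz.
82.3 kHz mod fs = 20.2 kHz.
20.2 kHz > fs/2 = 10.35 kHz, folds to fs − 20.2 kHz = 0.5 kHz.
40.8 kHz mod fs = 20.1 kHz.
20.1 kHz > fs/2 = 10.35 kHz, folds to fs − 20.1 kHz = 0.6 kHz.
84 kHz mod fs = 1.2 kHz.
1.2 kHz ≤ fs/2 = 10.35 kHz, appears at 1.2 kHz.
31.3 kHz mod fs = 10.6 kHz.
10.6 kHz > fs/2 = 10.35 kHz, folds to fs − 10.6 kHz = 10.1 kHz.
Distinct values: {0.5 kHz, 0.6 kHz, 1.2 kHz, 10.1 kHz}.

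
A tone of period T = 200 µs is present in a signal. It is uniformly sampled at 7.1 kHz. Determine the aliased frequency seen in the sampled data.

2.1 kHz

T = 200 µs → f = 1/T = 5 kHz.
5 kHz > fs/2 = 3.55 kHz, folds to fs − 5 kHz = 2.1 kHz.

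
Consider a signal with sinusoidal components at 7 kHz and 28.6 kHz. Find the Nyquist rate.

57.2 kHz

Highest-frequency component: 28.6 kHz.
Nyquist rate = 2 × 28.6 kHz = 57.2 kHz.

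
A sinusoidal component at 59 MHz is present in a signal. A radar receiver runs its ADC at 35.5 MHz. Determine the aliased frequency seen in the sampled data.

12 MHz

59 MHz mod fs = 23.5 MHz.
23.5 MHz > fs/2 = 17.75 MHz, folds to fs − 23.5 MHz = 12 MHz.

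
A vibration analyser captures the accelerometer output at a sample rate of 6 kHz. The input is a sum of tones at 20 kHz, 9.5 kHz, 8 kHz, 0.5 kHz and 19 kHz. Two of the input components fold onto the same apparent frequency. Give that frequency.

2 kHz

fs/2 = 3 kHz.
20 kHz mod fs = 2 kHz.
2 kHz ≤ fs/2 = 3 kHz, appears at 2 kHz.
9.5 kHz mod fs = 3.5 kHz.
3.5 kHz > fs/2 = 3 kHz, folds to fs − 3.5 kHz = 2.5 kHz.
8 kHz mod fs = 2 kHz.
2 kHz ≤ fs/2 = 3 kHz, appears at 2 kHz.
0.5 kHz ≤ fs/2 = 3 kHz, passes unchanged.
19 kHz mod fs = 1 kHz.
1 kHz ≤ fs/2 = 3 kHz, appears at 1 kHz.
8 kHz and 20 kHz both map to 2 kHz.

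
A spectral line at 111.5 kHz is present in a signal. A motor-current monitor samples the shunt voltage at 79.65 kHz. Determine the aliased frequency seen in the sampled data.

31.85 kHz

111.5 kHz mod fs = 31.85 kHz.
31.85 kHz ≤ fs/2 = 39.825 kHz, appears at 31.85 kHz.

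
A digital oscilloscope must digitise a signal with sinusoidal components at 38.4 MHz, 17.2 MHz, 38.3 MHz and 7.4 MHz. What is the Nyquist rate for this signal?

Highest-frequency component: 38.4 MHz.
Nyquist rate = 2 × 38.4 MHz = 76.8 MHz.

76.8 MHz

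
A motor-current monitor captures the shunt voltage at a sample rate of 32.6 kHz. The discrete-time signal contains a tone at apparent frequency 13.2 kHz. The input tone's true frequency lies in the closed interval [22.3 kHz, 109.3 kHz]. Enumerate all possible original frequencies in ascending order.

45.8 kHz, 52 kHz, 78.4 kHz, 84.6 kHz

Frequencies that alias to 13.2 kHz are k·fs ± 13.2 kHz for integer k ≥ 0.
k=0: 13.2 kHz.
k=1: 19.4 kHz, 45.8 kHz.
k=2: 52 kHz, 78.4 kHz.
k=3: 84.6 kHz, 111 kHz.
k=4: 117.2 kHz, 143.6 kHz.
Within [22.3 kHz, 109.3 kHz]: 45.8 kHz, 52 kHz, 78.4 kHz, 84.6 kHz.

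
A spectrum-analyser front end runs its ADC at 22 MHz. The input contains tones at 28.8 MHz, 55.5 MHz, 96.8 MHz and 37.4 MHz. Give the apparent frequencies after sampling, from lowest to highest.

6.6 MHz, 6.8 MHz, 8.8 MHz, 10.5 MHz

fs/2 = 11 MHz.
28.8 MHz mod fs = 6.8 MHz.
6.8 MHz ≤ fs/2 = 11 MHz, appears at 6.8 MHz.
55.5 MHz mod fs = 11.5 MHz.
11.5 MHz > fs/2 = 11 MHz, folds to fs − 11.5 MHz = 10.5 MHz.
96.8 MHz mod fs = 8.8 MHz.
8.8 MHz ≤ fs/2 = 11 MHz, appears at 8.8 MHz.
37.4 MHz mod fs = 15.4 MHz.
15.4 MHz > fs/2 = 11 MHz, folds to fs − 15.4 MHz = 6.6 MHz.
Distinct values: {6.6 MHz, 6.8 MHz, 8.8 MHz, 10.5 MHz}.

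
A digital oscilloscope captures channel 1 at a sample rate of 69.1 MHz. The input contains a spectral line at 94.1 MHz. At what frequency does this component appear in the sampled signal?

25 MHz

94.1 MHz mod fs = 25 MHz.
25 MHz ≤ fs/2 = 34.55 MHz, appears at 25 MHz.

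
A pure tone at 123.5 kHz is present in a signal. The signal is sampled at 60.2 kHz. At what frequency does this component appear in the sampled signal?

123.5 kHz mod fs = 3.1 kHz.
3.1 kHz ≤ fs/2 = 30.1 kHz, appears at 3.1 kHz.

3.1 kHz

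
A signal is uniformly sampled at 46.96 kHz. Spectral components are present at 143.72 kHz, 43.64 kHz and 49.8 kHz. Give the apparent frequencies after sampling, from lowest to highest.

fs/2 = 23.48 kHz.
143.72 kHz mod fs = 2.84 kHz.
2.84 kHz ≤ fs/2 = 23.48 kHz, appears at 2.84 kHz.
43.64 kHz > fs/2 = 23.48 kHz, folds to fs − 43.64 kHz = 3.32 kHz.
49.8 kHz mod fs = 2.84 kHz.
2.84 kHz ≤ fs/2 = 23.48 kHz, appears at 2.84 kHz.
Distinct values: {2.84 kHz, 3.32 kHz}.

2.84 kHz, 3.32 kHz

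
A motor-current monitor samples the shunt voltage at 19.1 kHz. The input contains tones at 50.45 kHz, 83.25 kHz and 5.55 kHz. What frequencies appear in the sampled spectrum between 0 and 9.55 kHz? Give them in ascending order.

fs/2 = 9.55 kHz.
50.45 kHz mod fs = 12.25 kHz.
12.25 kHz > fs/2 = 9.55 kHz, folds to fs − 12.25 kHz = 6.85 kHz.
83.25 kHz mod fs = 6.85 kHz.
6.85 kHz ≤ fs/2 = 9.55 kHz, appears at 6.85 kHz.
5.55 kHz ≤ fs/2 = 9.55 kHz, passes unchanged.
Distinct values: {5.55 kHz, 6.85 kHz}.

5.55 kHz, 6.85 kHz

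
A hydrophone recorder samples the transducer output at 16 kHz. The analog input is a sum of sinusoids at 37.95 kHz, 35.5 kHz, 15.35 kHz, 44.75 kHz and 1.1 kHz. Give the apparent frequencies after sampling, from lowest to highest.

fs/2 = 8 kHz.
37.95 kHz mod fs = 5.95 kHz.
5.95 kHz ≤ fs/2 = 8 kHz, appears at 5.95 kHz.
35.5 kHz mod fs = 3.5 kHz.
3.5 kHz ≤ fs/2 = 8 kHz, appears at 3.5 kHz.
15.35 kHz > fs/2 = 8 kHz, folds to fs − 15.35 kHz = 0.65 kHz.
44.75 kHz mod fs = 12.75 kHz.
12.75 kHz > fs/2 = 8 kHz, folds to fs − 12.75 kHz = 3.25 kHz.
1.1 kHz ≤ fs/2 = 8 kHz, passes unchanged.
Distinct values: {0.65 kHz, 1.1 kHz, 3.25 kHz, 3.5 kHz, 5.95 kHz}.

0.65 kHz, 1.1 kHz, 3.25 kHz, 3.5 kHz, 5.95 kHz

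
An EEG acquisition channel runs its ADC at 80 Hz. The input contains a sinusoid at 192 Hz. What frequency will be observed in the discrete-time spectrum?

32 Hz

192 Hz mod fs = 32 Hz.
32 Hz ≤ fs/2 = 40 Hz, appears at 32 Hz.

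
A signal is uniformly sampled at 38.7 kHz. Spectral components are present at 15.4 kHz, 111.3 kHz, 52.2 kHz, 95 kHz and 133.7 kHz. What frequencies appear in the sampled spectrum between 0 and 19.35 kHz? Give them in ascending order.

fs/2 = 19.35 kHz.
15.4 kHz ≤ fs/2 = 19.35 kHz, passes unchanged.
111.3 kHz mod fs = 33.9 kHz.
33.9 kHz > fs/2 = 19.35 kHz, folds to fs − 33.9 kHz = 4.8 kHz.
52.2 kHz mod fs = 13.5 kHz.
13.5 kHz ≤ fs/2 = 19.35 kHz, appears at 13.5 kHz.
95 kHz mod fs = 17.6 kHz.
17.6 kHz ≤ fs/2 = 19.35 kHz, appears at 17.6 kHz.
133.7 kHz mod fs = 17.6 kHz.
17.6 kHz ≤ fs/2 = 19.35 kHz, appears at 17.6 kHz.
Distinct values: {4.8 kHz, 13.5 kHz, 15.4 kHz, 17.6 kHz}.

4.8 kHz, 13.5 kHz, 15.4 kHz, 17.6 kHz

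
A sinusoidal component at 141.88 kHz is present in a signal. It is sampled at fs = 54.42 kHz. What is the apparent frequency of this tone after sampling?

141.88 kHz mod fs = 33.04 kHz.
33.04 kHz > fs/2 = 27.21 kHz, folds to fs − 33.04 kHz = 21.38 kHz.

21.38 kHz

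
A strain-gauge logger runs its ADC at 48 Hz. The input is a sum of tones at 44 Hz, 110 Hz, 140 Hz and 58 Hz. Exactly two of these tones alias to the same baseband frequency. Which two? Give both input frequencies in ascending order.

fs/2 = 24 Hz.
44 Hz > fs/2 = 24 Hz, folds to fs − 44 Hz = 4 Hz.
110 Hz mod fs = 14 Hz.
14 Hz ≤ fs/2 = 24 Hz, appears at 14 Hz.
140 Hz mod fs = 44 Hz.
44 Hz > fs/2 = 24 Hz, folds to fs − 44 Hz = 4 Hz.
58 Hz mod fs = 10 Hz.
10 Hz ≤ fs/2 = 24 Hz, appears at 10 Hz.
44 Hz and 140 Hz both map to 4 Hz.

44 Hz, 140 Hz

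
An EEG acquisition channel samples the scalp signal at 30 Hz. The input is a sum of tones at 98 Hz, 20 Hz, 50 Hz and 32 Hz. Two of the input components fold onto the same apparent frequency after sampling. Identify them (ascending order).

20 Hz, 50 Hz

fs/2 = 15 Hz.
98 Hz mod fs = 8 Hz.
8 Hz ≤ fs/2 = 15 Hz, appears at 8 Hz.
20 Hz > fs/2 = 15 Hz, folds to fs − 20 Hz = 10 Hz.
50 Hz mod fs = 20 Hz.
20 Hz > fs/2 = 15 Hz, folds to fs − 20 Hz = 10 Hz.
32 Hz mod fs = 2 Hz.
2 Hz ≤ fs/2 = 15 Hz, appears at 2 Hz.
20 Hz and 50 Hz both map to 10 Hz.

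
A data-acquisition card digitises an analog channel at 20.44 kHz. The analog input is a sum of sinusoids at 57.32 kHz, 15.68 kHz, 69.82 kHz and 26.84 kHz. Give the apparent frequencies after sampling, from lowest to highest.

4 kHz, 4.76 kHz, 6.4 kHz, 8.5 kHz

fs/2 = 10.22 kHz.
57.32 kHz mod fs = 16.44 kHz.
16.44 kHz > fs/2 = 10.22 kHz, folds to fs − 16.44 kHz = 4 kHz.
15.68 kHz > fs/2 = 10.22 kHz, folds to fs − 15.68 kHz = 4.76 kHz.
69.82 kHz mod fs = 8.5 kHz.
8.5 kHz ≤ fs/2 = 10.22 kHz, appears at 8.5 kHz.
26.84 kHz mod fs = 6.4 kHz.
6.4 kHz ≤ fs/2 = 10.22 kHz, appears at 6.4 kHz.
Distinct values: {4 kHz, 4.76 kHz, 6.4 kHz, 8.5 kHz}.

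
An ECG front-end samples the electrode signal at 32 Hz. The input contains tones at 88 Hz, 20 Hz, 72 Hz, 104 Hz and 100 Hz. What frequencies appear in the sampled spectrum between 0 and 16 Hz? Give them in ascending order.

4 Hz, 8 Hz, 12 Hz

fs/2 = 16 Hz.
88 Hz mod fs = 24 Hz.
24 Hz > fs/2 = 16 Hz, folds to fs − 24 Hz = 8 Hz.
20 Hz > fs/2 = 16 Hz, folds to fs − 20 Hz = 12 Hz.
72 Hz mod fs = 8 Hz.
8 Hz ≤ fs/2 = 16 Hz, appears at 8 Hz.
104 Hz mod fs = 8 Hz.
8 Hz ≤ fs/2 = 16 Hz, appears at 8 Hz.
100 Hz mod fs = 4 Hz.
4 Hz ≤ fs/2 = 16 Hz, appears at 4 Hz.
Distinct values: {4 Hz, 8 Hz, 12 Hz}.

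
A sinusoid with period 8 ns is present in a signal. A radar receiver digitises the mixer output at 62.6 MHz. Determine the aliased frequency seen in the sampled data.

0.2 MHz

T = 8 ns → f = 1/T = 125 MHz.
125 MHz mod fs = 62.4 MHz.
62.4 MHz > fs/2 = 31.3 MHz, folds to fs − 62.4 MHz = 0.2 MHz.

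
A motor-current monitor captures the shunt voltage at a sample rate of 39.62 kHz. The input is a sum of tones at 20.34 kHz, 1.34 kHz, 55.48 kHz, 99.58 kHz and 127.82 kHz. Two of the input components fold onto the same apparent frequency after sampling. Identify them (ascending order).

20.34 kHz, 99.58 kHz

fs/2 = 19.81 kHz.
20.34 kHz > fs/2 = 19.81 kHz, folds to fs − 20.34 kHz = 19.28 kHz.
1.34 kHz ≤ fs/2 = 19.81 kHz, passes unchanged.
55.48 kHz mod fs = 15.86 kHz.
15.86 kHz ≤ fs/2 = 19.81 kHz, appears at 15.86 kHz.
99.58 kHz mod fs = 20.34 kHz.
20.34 kHz > fs/2 = 19.81 kHz, folds to fs − 20.34 kHz = 19.28 kHz.
127.82 kHz mod fs = 8.96 kHz.
8.96 kHz ≤ fs/2 = 19.81 kHz, appears at 8.96 kHz.
20.34 kHz and 99.58 kHz both map to 19.28 kHz.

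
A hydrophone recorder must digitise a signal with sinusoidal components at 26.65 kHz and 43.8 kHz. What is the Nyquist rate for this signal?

Highest-frequency component: 43.8 kHz.
Nyquist rate = 2 × 43.8 kHz = 87.6 kHz.

87.6 kHz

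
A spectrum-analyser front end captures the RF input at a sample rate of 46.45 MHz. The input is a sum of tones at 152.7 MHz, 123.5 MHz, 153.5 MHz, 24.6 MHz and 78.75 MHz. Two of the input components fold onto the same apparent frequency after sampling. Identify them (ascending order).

78.75 MHz, 153.5 MHz

fs/2 = 23.225 MHz.
152.7 MHz mod fs = 13.35 MHz.
13.35 MHz ≤ fs/2 = 23.225 MHz, appears at 13.35 MHz.
123.5 MHz mod fs = 30.6 MHz.
30.6 MHz > fs/2 = 23.225 MHz, folds to fs − 30.6 MHz = 15.85 MHz.
153.5 MHz mod fs = 14.15 MHz.
14.15 MHz ≤ fs/2 = 23.225 MHz, appears at 14.15 MHz.
24.6 MHz > fs/2 = 23.225 MHz, folds to fs − 24.6 MHz = 21.85 MHz.
78.75 MHz mod fs = 32.3 MHz.
32.3 MHz > fs/2 = 23.225 MHz, folds to fs − 32.3 MHz = 14.15 MHz.
78.75 MHz and 153.5 MHz both map to 14.15 MHz.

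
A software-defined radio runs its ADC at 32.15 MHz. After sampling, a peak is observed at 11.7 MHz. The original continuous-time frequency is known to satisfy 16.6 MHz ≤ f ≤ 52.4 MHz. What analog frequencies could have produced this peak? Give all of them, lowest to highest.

Frequencies that alias to 11.7 MHz are k·fs ± 11.7 MHz for integer k ≥ 0.
k=0: 11.7 MHz.
k=1: 20.45 MHz, 43.85 MHz.
k=2: 52.6 MHz, 76 MHz.
Within [16.6 MHz, 52.4 MHz]: 20.45 MHz, 43.85 MHz.

20.45 MHz, 43.85 MHz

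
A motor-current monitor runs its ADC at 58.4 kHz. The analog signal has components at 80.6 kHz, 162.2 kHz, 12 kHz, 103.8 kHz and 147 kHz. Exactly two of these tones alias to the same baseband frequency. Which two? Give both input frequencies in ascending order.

fs/2 = 29.2 kHz.
80.6 kHz mod fs = 22.2 kHz.
22.2 kHz ≤ fs/2 = 29.2 kHz, appears at 22.2 kHz.
162.2 kHz mod fs = 45.4 kHz.
45.4 kHz > fs/2 = 29.2 kHz, folds to fs − 45.4 kHz = 13 kHz.
12 kHz ≤ fs/2 = 29.2 kHz, passes unchanged.
103.8 kHz mod fs = 45.4 kHz.
45.4 kHz > fs/2 = 29.2 kHz, folds to fs − 45.4 kHz = 13 kHz.
147 kHz mod fs = 30.2 kHz.
30.2 kHz > fs/2 = 29.2 kHz, folds to fs − 30.2 kHz = 28.2 kHz.
103.8 kHz and 162.2 kHz both map to 13 kHz.

103.8 kHz, 162.2 kHz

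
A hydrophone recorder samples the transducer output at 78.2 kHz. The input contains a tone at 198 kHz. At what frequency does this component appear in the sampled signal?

198 kHz mod fs = 41.6 kHz.
41.6 kHz > fs/2 = 39.1 kHz, folds to fs − 41.6 kHz = 36.6 kHz.

36.6 kHz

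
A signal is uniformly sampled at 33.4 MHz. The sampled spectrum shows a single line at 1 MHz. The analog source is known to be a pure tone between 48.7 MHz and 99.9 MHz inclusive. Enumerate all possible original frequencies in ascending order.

65.8 MHz, 67.8 MHz, 99.2 MHz

Frequencies that alias to 1 MHz are k·fs ± 1 MHz for integer k ≥ 0.
k=0: 1 MHz.
k=1: 32.4 MHz, 34.4 MHz.
k=2: 65.8 MHz, 67.8 MHz.
k=3: 99.2 MHz, 101.2 MHz.
k=4: 132.6 MHz, 134.6 MHz.
Within [48.7 MHz, 99.9 MHz]: 65.8 MHz, 67.8 MHz, 99.2 MHz.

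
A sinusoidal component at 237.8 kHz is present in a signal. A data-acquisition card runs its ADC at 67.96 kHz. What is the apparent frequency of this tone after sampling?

237.8 kHz mod fs = 33.92 kHz.
33.92 kHz ≤ fs/2 = 33.98 kHz, appears at 33.92 kHz.

33.92 kHz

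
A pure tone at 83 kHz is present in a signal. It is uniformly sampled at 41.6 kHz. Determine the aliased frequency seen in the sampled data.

0.2 kHz

83 kHz mod fs = 41.4 kHz.
41.4 kHz > fs/2 = 20.8 kHz, folds to fs − 41.4 kHz = 0.2 kHz.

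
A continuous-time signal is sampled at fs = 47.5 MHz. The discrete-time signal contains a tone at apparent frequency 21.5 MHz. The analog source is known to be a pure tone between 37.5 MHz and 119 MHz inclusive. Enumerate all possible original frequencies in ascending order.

Frequencies that alias to 21.5 MHz are k·fs ± 21.5 MHz for integer k ≥ 0.
k=0: 21.5 MHz.
k=1: 26 MHz, 69 MHz.
k=2: 73.5 MHz, 116.5 MHz.
k=3: 121 MHz, 164 MHz.
Within [37.5 MHz, 119 MHz]: 69 MHz, 73.5 MHz, 116.5 MHz.

69 MHz, 73.5 MHz, 116.5 MHz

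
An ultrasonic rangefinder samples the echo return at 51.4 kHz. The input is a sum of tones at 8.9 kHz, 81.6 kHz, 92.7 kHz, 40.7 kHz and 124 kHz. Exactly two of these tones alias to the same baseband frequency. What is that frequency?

21.2 kHz

fs/2 = 25.7 kHz.
8.9 kHz ≤ fs/2 = 25.7 kHz, passes unchanged.
81.6 kHz mod fs = 30.2 kHz.
30.2 kHz > fs/2 = 25.7 kHz, folds to fs − 30.2 kHz = 21.2 kHz.
92.7 kHz mod fs = 41.3 kHz.
41.3 kHz > fs/2 = 25.7 kHz, folds to fs − 41.3 kHz = 10.1 kHz.
40.7 kHz > fs/2 = 25.7 kHz, folds to fs − 40.7 kHz = 10.7 kHz.
124 kHz mod fs = 21.2 kHz.
21.2 kHz ≤ fs/2 = 25.7 kHz, appears at 21.2 kHz.
81.6 kHz and 124 kHz both map to 21.2 kHz.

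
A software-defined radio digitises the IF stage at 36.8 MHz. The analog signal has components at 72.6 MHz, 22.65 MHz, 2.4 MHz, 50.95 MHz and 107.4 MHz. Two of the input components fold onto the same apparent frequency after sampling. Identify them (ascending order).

22.65 MHz, 50.95 MHz

fs/2 = 18.4 MHz.
72.6 MHz mod fs = 35.8 MHz.
35.8 MHz > fs/2 = 18.4 MHz, folds to fs − 35.8 MHz = 1 MHz.
22.65 MHz > fs/2 = 18.4 MHz, folds to fs − 22.65 MHz = 14.15 MHz.
2.4 MHz ≤ fs/2 = 18.4 MHz, passes unchanged.
50.95 MHz mod fs = 14.15 MHz.
14.15 MHz ≤ fs/2 = 18.4 MHz, appears at 14.15 MHz.
107.4 MHz mod fs = 33.8 MHz.
33.8 MHz > fs/2 = 18.4 MHz, folds to fs − 33.8 MHz = 3 MHz.
22.65 MHz and 50.95 MHz both map to 14.15 MHz.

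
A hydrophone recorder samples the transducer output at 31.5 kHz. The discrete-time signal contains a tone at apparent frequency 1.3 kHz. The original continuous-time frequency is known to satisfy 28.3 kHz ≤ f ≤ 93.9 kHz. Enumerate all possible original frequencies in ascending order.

30.2 kHz, 32.8 kHz, 61.7 kHz, 64.3 kHz, 93.2 kHz

Frequencies that alias to 1.3 kHz are k·fs ± 1.3 kHz for integer k ≥ 0.
k=0: 1.3 kHz.
k=1: 30.2 kHz, 32.8 kHz.
k=2: 61.7 kHz, 64.3 kHz.
k=3: 93.2 kHz, 95.8 kHz.
k=4: 124.7 kHz, 127.3 kHz.
Within [28.3 kHz, 93.9 kHz]: 30.2 kHz, 32.8 kHz, 61.7 kHz, 64.3 kHz, 93.2 kHz.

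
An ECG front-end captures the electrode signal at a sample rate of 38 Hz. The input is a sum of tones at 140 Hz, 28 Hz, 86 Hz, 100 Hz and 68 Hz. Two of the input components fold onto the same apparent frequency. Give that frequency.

10 Hz

fs/2 = 19 Hz.
140 Hz mod fs = 26 Hz.
26 Hz > fs/2 = 19 Hz, folds to fs − 26 Hz = 12 Hz.
28 Hz > fs/2 = 19 Hz, folds to fs − 28 Hz = 10 Hz.
86 Hz mod fs = 10 Hz.
10 Hz ≤ fs/2 = 19 Hz, appears at 10 Hz.
100 Hz mod fs = 24 Hz.
24 Hz > fs/2 = 19 Hz, folds to fs − 24 Hz = 14 Hz.
68 Hz mod fs = 30 Hz.
30 Hz > fs/2 = 19 Hz, folds to fs − 30 Hz = 8 Hz.
28 Hz and 86 Hz both map to 10 Hz.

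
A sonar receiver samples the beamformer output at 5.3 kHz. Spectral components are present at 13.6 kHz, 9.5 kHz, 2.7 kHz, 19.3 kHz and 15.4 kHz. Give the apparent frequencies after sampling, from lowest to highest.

0.5 kHz, 1.1 kHz, 1.9 kHz, 2.3 kHz, 2.6 kHz

fs/2 = 2.65 kHz.
13.6 kHz mod fs = 3 kHz.
3 kHz > fs/2 = 2.65 kHz, folds to fs − 3 kHz = 2.3 kHz.
9.5 kHz mod fs = 4.2 kHz.
4.2 kHz > fs/2 = 2.65 kHz, folds to fs − 4.2 kHz = 1.1 kHz.
2.7 kHz > fs/2 = 2.65 kHz, folds to fs − 2.7 kHz = 2.6 kHz.
19.3 kHz mod fs = 3.4 kHz.
3.4 kHz > fs/2 = 2.65 kHz, folds to fs − 3.4 kHz = 1.9 kHz.
15.4 kHz mod fs = 4.8 kHz.
4.8 kHz > fs/2 = 2.65 kHz, folds to fs − 4.8 kHz = 0.5 kHz.
Distinct values: {0.5 kHz, 1.1 kHz, 1.9 kHz, 2.3 kHz, 2.6 kHz}.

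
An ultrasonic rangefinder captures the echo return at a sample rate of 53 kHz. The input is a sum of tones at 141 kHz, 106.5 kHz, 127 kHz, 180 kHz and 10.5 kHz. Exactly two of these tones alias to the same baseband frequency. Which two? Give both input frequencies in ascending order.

127 kHz, 180 kHz

fs/2 = 26.5 kHz.
141 kHz mod fs = 35 kHz.
35 kHz > fs/2 = 26.5 kHz, folds to fs − 35 kHz = 18 kHz.
106.5 kHz mod fs = 0.5 kHz.
0.5 kHz ≤ fs/2 = 26.5 kHz, appears at 0.5 kHz.
127 kHz mod fs = 21 kHz.
21 kHz ≤ fs/2 = 26.5 kHz, appears at 21 kHz.
180 kHz mod fs = 21 kHz.
21 kHz ≤ fs/2 = 26.5 kHz, appears at 21 kHz.
10.5 kHz ≤ fs/2 = 26.5 kHz, passes unchanged.
127 kHz and 180 kHz both map to 21 kHz.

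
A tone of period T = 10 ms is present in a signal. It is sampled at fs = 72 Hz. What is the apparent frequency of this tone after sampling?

28 Hz

T = 10 ms → f = 1/T = 100 Hz.
100 Hz mod fs = 28 Hz.
28 Hz ≤ fs/2 = 36 Hz, appears at 28 Hz.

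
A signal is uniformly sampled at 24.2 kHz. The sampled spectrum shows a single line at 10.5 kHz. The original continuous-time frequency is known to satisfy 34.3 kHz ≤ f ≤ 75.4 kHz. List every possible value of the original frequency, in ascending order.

34.7 kHz, 37.9 kHz, 58.9 kHz, 62.1 kHz

Frequencies that alias to 10.5 kHz are k·fs ± 10.5 kHz for integer k ≥ 0.
k=0: 10.5 kHz.
k=1: 13.7 kHz, 34.7 kHz.
k=2: 37.9 kHz, 58.9 kHz.
k=3: 62.1 kHz, 83.1 kHz.
k=4: 86.3 kHz, 107.3 kHz.
Within [34.3 kHz, 75.4 kHz]: 34.7 kHz, 37.9 kHz, 58.9 kHz, 62.1 kHz.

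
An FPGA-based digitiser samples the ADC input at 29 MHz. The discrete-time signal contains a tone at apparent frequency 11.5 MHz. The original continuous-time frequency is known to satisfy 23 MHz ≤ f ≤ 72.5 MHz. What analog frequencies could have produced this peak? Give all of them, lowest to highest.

Frequencies that alias to 11.5 MHz are k·fs ± 11.5 MHz for integer k ≥ 0.
k=0: 11.5 MHz.
k=1: 17.5 MHz, 40.5 MHz.
k=2: 46.5 MHz, 69.5 MHz.
k=3: 75.5 MHz, 98.5 MHz.
Within [23 MHz, 72.5 MHz]: 40.5 MHz, 46.5 MHz, 69.5 MHz.

40.5 MHz, 46.5 MHz, 69.5 MHz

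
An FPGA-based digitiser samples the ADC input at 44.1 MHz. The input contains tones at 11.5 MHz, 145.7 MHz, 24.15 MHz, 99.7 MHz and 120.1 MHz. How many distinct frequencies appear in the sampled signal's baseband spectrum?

4

fs/2 = 22.05 MHz.
11.5 MHz ≤ fs/2 = 22.05 MHz, passes unchanged.
145.7 MHz mod fs = 13.4 MHz.
13.4 MHz ≤ fs/2 = 22.05 MHz, appears at 13.4 MHz.
24.15 MHz > fs/2 = 22.05 MHz, folds to fs − 24.15 MHz = 19.95 MHz.
99.7 MHz mod fs = 11.5 MHz.
11.5 MHz ≤ fs/2 = 22.05 MHz, appears at 11.5 MHz.
120.1 MHz mod fs = 31.9 MHz.
31.9 MHz > fs/2 = 22.05 MHz, folds to fs − 31.9 MHz = 12.2 MHz.
Distinct values: {11.5 MHz, 12.2 MHz, 13.4 MHz, 19.95 MHz} → 4.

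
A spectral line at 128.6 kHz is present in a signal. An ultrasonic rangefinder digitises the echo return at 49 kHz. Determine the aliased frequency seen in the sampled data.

128.6 kHz mod fs = 30.6 kHz.
30.6 kHz > fs/2 = 24.5 kHz, folds to fs − 30.6 kHz = 18.4 kHz.

18.4 kHz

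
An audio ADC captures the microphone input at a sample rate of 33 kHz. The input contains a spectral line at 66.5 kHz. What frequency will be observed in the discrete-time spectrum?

0.5 kHz

66.5 kHz mod fs = 0.5 kHz.
0.5 kHz ≤ fs/2 = 16.5 kHz, appears at 0.5 kHz.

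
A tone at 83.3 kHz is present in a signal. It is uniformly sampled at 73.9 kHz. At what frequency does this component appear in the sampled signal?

9.4 kHz

83.3 kHz mod fs = 9.4 kHz.
9.4 kHz ≤ fs/2 = 36.95 kHz, appears at 9.4 kHz.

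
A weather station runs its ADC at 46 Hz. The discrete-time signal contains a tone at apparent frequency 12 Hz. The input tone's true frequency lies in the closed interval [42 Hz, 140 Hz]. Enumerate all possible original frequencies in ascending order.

58 Hz, 80 Hz, 104 Hz, 126 Hz

Frequencies that alias to 12 Hz are k·fs ± 12 Hz for integer k ≥ 0.
k=0: 12 Hz.
k=1: 34 Hz, 58 Hz.
k=2: 80 Hz, 104 Hz.
k=3: 126 Hz, 150 Hz.
k=4: 172 Hz, 196 Hz.
Within [42 Hz, 140 Hz]: 58 Hz, 80 Hz, 104 Hz, 126 Hz.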